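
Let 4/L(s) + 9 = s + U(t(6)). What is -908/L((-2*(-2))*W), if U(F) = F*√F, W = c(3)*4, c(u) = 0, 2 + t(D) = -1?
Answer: 2043 + 681*I*√3 ≈ 2043.0 + 1179.5*I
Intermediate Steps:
t(D) = -3 (t(D) = -2 - 1 = -3)
W = 0 (W = 0*4 = 0)
U(F) = F^(3/2)
L(s) = 4/(-9 + s - 3*I*√3) (L(s) = 4/(-9 + (s + (-3)^(3/2))) = 4/(-9 + (s - 3*I*√3)) = 4/(-9 + s - 3*I*√3))
-908/L((-2*(-2))*W) = -(-2043 - 681*I*√3) = -908*(-9/4 - 3*I*√3/4) = 2043 + 681*I*√3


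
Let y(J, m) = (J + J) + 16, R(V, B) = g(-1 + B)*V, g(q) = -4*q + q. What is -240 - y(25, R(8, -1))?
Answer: -306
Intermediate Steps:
g(q) = -3*q
R(V, B) = V*(3 - 3*B) (R(V, B) = (-3*(-1 + B))*V = (3 - 3*B)*V = V*(3 - 3*B))
y(J, m) = 16 + 2*J (y(J, m) = 2*J + 16 = 16 + 2*J)
-240 - y(25, R(8, -1)) = -240 - (16 + 2*25) = -240 - (16 + 50) = -240 - 1*66 = -240 - 66 = -306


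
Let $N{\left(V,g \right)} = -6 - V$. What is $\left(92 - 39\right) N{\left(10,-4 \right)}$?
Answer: $-848$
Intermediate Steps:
$\left(92 - 39\right) N{\left(10,-4 \right)} = \left(92 - 39\right) \left(-6 - 10\right) = 53 \left(-6 - 10\right) = 53 \left(-16\right) = -848$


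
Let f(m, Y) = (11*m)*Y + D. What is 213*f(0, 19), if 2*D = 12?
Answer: 1278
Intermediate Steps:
D = 6 (D = (½)*12 = 6)
f(m, Y) = 6 + 11*Y*m (f(m, Y) = (11*m)*Y + 6 = 11*Y*m + 6 = 6 + 11*Y*m)
213*f(0, 19) = 213*(6 + 11*19*0) = 213*(6 + 0) = 213*6 = 1278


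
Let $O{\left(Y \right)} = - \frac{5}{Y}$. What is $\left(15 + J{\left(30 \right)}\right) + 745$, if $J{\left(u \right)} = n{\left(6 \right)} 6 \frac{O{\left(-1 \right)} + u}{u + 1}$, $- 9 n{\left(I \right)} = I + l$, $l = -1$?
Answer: $\frac{70330}{93} \approx 756.24$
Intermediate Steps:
$n{\left(I \right)} = \frac{1}{9} - \frac{I}{9}$ ($n{\left(I \right)} = - \frac{I - 1}{9} = - \frac{-1 + I}{9} = \frac{1}{9} - \frac{I}{9}$)
$J{\left(u \right)} = - \frac{10 \left(5 + u\right)}{3 \left(1 + u\right)}$ ($J{\left(u \right)} = \left(\frac{1}{9} - \frac{2}{3}\right) 6 \frac{- \frac{5}{-1} + u}{u + 1} = \left(\frac{1}{9} - \frac{2}{3}\right) 6 \frac{\left(-5\right) \left(-1\right) + u}{1 + u} = \left(- \frac{5}{9}\right) 6 \frac{5 + u}{1 + u} = - \frac{10 \frac{5 + u}{1 + u}}{3} = - \frac{10 \left(5 + u\right)}{3 \left(1 + u\right)}$)
$\left(15 + J{\left(30 \right)}\right) + 745 = \left(15 + \frac{10 \left(-5 - 30\right)}{3 \left(1 + 30\right)}\right) + 745 = \left(15 + \frac{10 \left(-5 - 30\right)}{3 \cdot 31}\right) + 745 = \left(15 + \frac{10}{3} \cdot \frac{1}{31} \left(-35\right)\right) + 745 = \left(15 - \frac{350}{93}\right) + 745 = \frac{1045}{93} + 745 = \frac{70330}{93}$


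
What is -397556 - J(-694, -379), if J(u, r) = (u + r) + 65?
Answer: -396548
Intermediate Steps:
J(u, r) = 65 + r + u (J(u, r) = (r + u) + 65 = 65 + r + u)
-397556 - J(-694, -379) = -397556 - (65 - 379 - 694) = -397556 - 1*(-1008) = -397556 + 1008 = -396548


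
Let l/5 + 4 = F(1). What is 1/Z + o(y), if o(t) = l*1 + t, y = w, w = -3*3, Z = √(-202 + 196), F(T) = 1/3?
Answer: -82/3 - I*√6/6 ≈ -27.333 - 0.40825*I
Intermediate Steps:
F(T) = ⅓
Z = I*√6 (Z = √(-6) = I*√6 ≈ 2.4495*I)
l = -55/3 (l = -20 + 5*(⅓) = -20 + 5/3 = -55/3 ≈ -18.333)
w = -9
y = -9
o(t) = -55/3 + t (o(t) = -55/3*1 + t = -55/3 + t)
1/Z + o(y) = 1/(I*√6) + (-55/3 - 9) = -I*√6/6 - 82/3 = -82/3 - I*√6/6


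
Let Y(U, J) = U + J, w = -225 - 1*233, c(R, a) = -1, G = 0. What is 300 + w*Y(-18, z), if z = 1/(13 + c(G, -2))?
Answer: 51035/6 ≈ 8505.8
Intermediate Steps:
w = -458 (w = -225 - 233 = -458)
z = 1/12 (z = 1/(13 - 1) = 1/12 ≈ 0.083333)
Y(U, J) = J + U
300 + w*Y(-18, z) = 300 - 458*(1/12 - 18) = 300 - 458*(-215/12) = 300 + 49235/6 = 51035/6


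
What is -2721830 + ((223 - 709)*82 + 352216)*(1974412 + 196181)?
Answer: 678012390022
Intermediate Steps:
-2721830 + ((223 - 709)*82 + 352216)*(1974412 + 196181) = -2721830 + (-486*82 + 352216)*2170593 = -2721830 + (-39852 + 352216)*2170593 = -2721830 + 312364*2170593 = -2721830 + 678015111852 = 678012390022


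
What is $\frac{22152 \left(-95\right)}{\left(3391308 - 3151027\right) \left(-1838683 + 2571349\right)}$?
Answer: $- \frac{350740}{29340953191} \approx -1.1954 \cdot 10^{-5}$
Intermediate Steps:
$\frac{22152 \left(-95\right)}{\left(3391308 - 3151027\right) \left(-1838683 + 2571349\right)} = - \frac{2104440}{240281 \cdot 732666} = - \frac{2104440}{176045719146} = \left(-2104440\right) \frac{1}{176045719146} = - \frac{350740}{29340953191}$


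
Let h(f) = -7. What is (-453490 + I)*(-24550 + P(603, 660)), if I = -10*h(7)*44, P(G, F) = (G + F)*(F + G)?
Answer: -707422503790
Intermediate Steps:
P(G, F) = (F + G)² (P(G, F) = (F + G)*(F + G) = (F + G)²)
I = 3080 (I = -10*(-7)*44 = 70*44 = 3080)
(-453490 + I)*(-24550 + P(603, 660)) = (-453490 + 3080)*(-24550 + (660 + 603)²) = -450410*(-24550 + 1263²) = -450410*(-24550 + 1595169) = -450410*1570619 = -707422503790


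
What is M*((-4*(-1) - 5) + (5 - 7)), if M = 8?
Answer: -24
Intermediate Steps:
M*((-4*(-1) - 5) + (5 - 7)) = 8*((-4*(-1) - 5) + (5 - 7)) = 8*((4 - 5) - 2) = 8*(-1 - 2) = 8*(-3) = -24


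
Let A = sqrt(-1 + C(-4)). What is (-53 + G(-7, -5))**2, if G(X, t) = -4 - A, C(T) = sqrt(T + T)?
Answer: (57 + sqrt(-1 + 2*I*sqrt(2)))**2 ≈ 3362.0 + 164.05*I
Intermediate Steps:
C(T) = sqrt(2)*sqrt(T) (C(T) = sqrt(2*T) = sqrt(2)*sqrt(T))
A = sqrt(-1 + 2*I*sqrt(2)) (A = sqrt(-1 + sqrt(2)*sqrt(-4)) = sqrt(-1 + sqrt(2)*(2*I)) = sqrt(-1 + 2*I*sqrt(2)) ≈ 1.0 + 1.4142*I)
G(X, t) = -4 - sqrt(-1 + 2*I*sqrt(2))
(-53 + G(-7, -5))**2 = (-53 + (-4 - sqrt(-1 + 2*I*sqrt(2))))**2 = (-57 - sqrt(-1 + 2*I*sqrt(2)))**2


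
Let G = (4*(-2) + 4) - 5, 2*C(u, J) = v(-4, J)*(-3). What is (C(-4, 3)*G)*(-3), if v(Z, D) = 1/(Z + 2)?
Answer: 81/4 ≈ 20.250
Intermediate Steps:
v(Z, D) = 1/(2 + Z)
C(u, J) = ¾ (C(u, J) = (-3/(2 - 4))/2 = (-3/(-2))/2 = (-½*(-3))/2 = (½)*(3/2) = ¾)
G = -9 (G = (-8 + 4) - 5 = -4 - 5 = -9)
(C(-4, 3)*G)*(-3) = ((¾)*(-9))*(-3) = -27/4*(-3) = 81/4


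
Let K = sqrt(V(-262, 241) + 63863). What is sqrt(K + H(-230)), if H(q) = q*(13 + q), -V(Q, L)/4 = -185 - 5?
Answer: sqrt(49910 + sqrt(64623)) ≈ 223.97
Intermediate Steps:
V(Q, L) = 760 (V(Q, L) = -4*(-185 - 5) = -4*(-190) = 760)
K = sqrt(64623) (K = sqrt(760 + 63863) = sqrt(64623) ≈ 254.21)
sqrt(K + H(-230)) = sqrt(sqrt(64623) - 230*(13 - 230)) = sqrt(sqrt(64623) - 230*(-217)) = sqrt(sqrt(64623) + 49910) = sqrt(49910 + sqrt(64623))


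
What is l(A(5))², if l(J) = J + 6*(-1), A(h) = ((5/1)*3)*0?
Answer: 36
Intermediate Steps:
A(h) = 0 (A(h) = ((5*1)*3)*0 = (5*3)*0 = 15*0 = 0)
l(J) = -6 + J (l(J) = J - 6 = -6 + J)
l(A(5))² = (-6 + 0)² = (-6)² = 36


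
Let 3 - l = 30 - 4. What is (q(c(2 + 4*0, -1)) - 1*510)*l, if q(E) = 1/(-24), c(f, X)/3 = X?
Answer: 281543/24 ≈ 11731.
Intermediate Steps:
c(f, X) = 3*X
q(E) = -1/24
l = -23 (l = 3 - (30 - 4) = 3 - 1*26 = 3 - 26 = -23)
(q(c(2 + 4*0, -1)) - 1*510)*l = (-1/24 - 1*510)*(-23) = (-1/24 - 510)*(-23) = -12241/24*(-23) = 281543/24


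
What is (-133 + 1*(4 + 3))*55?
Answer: -6930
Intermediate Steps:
(-133 + 1*(4 + 3))*55 = (-133 + 1*7)*55 = (-133 + 7)*55 = -126*55 = -6930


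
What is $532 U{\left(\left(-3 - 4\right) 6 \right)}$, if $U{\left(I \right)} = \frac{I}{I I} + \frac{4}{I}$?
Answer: $- \frac{190}{3} \approx -63.333$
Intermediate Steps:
$U{\left(I \right)} = \frac{5}{I}$ ($U{\left(I \right)} = \frac{I}{I^{2}} + \frac{4}{I} = \frac{1}{I} + \frac{4}{I} = \frac{5}{I}$)
$532 U{\left(\left(-3 - 4\right) 6 \right)} = 532 \frac{5}{\left(-3 - 4\right) 6} = 532 \frac{5}{\left(-7\right) 6} = 532 \frac{5}{-42} = 532 \cdot 5 \left(- \frac{1}{42}\right) = 532 \left(- \frac{5}{42}\right) = - \frac{190}{3}$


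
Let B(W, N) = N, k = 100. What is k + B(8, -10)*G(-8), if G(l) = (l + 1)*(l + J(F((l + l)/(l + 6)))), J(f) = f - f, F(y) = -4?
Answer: -460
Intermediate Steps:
J(f) = 0
G(l) = l*(1 + l) (G(l) = (l + 1)*(l + 0) = (1 + l)*l = l*(1 + l))
k + B(8, -10)*G(-8) = 100 - (-80)*(1 - 8) = 100 - (-80)*(-7) = 100 - 10*56 = 100 - 560 = -460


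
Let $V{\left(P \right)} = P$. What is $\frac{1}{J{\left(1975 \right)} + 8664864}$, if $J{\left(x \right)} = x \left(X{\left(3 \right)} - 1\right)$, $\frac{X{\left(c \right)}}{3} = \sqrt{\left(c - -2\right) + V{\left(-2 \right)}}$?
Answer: $\frac{8662889}{75045540509446} - \frac{5925 \sqrt{3}}{75045540509446} \approx 1.153 \cdot 10^{-7}$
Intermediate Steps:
$X{\left(c \right)} = 3 \sqrt{c}$ ($X{\left(c \right)} = 3 \sqrt{\left(c - -2\right) - 2} = 3 \sqrt{\left(c + 2\right) - 2} = 3 \sqrt{\left(2 + c\right) - 2} = 3 \sqrt{c}$)
$J{\left(x \right)} = x \left(-1 + 3 \sqrt{3}\right)$ ($J{\left(x \right)} = x \left(3 \sqrt{3} - 1\right) = x \left(-1 + 3 \sqrt{3}\right)$)
$\frac{1}{J{\left(1975 \right)} + 8664864} = \frac{1}{1975 \left(-1 + 3 \sqrt{3}\right) + 8664864} = \frac{1}{\left(-1975 + 5925 \sqrt{3}\right) + 8664864} = \frac{1}{8662889 + 5925 \sqrt{3}}$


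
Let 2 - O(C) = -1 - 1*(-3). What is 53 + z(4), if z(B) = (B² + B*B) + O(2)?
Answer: 85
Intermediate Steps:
O(C) = 0 (O(C) = 2 - (-1 - 1*(-3)) = 2 - (-1 + 3) = 2 - 1*2 = 2 - 2 = 0)
z(B) = 2*B² (z(B) = (B² + B*B) + 0 = (B² + B²) + 0 = 2*B² + 0 = 2*B²)
53 + z(4) = 53 + 2*4² = 53 + 2*16 = 53 + 32 = 85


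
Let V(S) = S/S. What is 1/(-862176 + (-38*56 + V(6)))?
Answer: -1/864303 ≈ -1.1570e-6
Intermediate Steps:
V(S) = 1
1/(-862176 + (-38*56 + V(6))) = 1/(-862176 + (-38*56 + 1)) = 1/(-862176 + (-2128 + 1)) = 1/(-862176 - 2127) = 1/(-864303) = -1/864303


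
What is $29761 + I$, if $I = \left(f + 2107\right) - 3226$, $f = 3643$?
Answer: $32285$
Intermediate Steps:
$I = 2524$ ($I = \left(3643 + 2107\right) - 3226 = 5750 - 3226 = 2524$)
$29761 + I = 29761 + 2524 = 32285$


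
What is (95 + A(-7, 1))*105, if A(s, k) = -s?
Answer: 10710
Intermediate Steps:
(95 + A(-7, 1))*105 = (95 - 1*(-7))*105 = (95 + 7)*105 = 102*105 = 10710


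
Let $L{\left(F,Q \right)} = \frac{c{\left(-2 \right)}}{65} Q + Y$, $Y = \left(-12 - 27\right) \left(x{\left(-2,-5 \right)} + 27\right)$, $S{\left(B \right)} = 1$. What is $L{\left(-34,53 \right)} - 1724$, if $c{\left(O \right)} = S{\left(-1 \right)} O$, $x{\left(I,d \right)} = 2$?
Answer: $- \frac{185681}{65} \approx -2856.6$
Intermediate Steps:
$c{\left(O \right)} = O$ ($c{\left(O \right)} = 1 O = O$)
$Y = -1131$ ($Y = \left(-12 - 27\right) \left(2 + 27\right) = \left(-39\right) 29 = -1131$)
$L{\left(F,Q \right)} = -1131 - \frac{2 Q}{65}$ ($L{\left(F,Q \right)} = - \frac{2}{65} Q - 1131 = \left(-2\right) \frac{1}{65} Q - 1131 = - \frac{2 Q}{65} - 1131 = -1131 - \frac{2 Q}{65}$)
$L{\left(-34,53 \right)} - 1724 = \left(-1131 - \frac{106}{65}\right) - 1724 = - \frac{73621}{65} - 1724 = - \frac{185681}{65}$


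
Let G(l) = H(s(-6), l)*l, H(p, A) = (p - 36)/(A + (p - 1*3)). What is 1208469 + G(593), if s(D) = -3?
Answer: 709348176/587 ≈ 1.2084e+6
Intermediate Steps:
H(p, A) = (-36 + p)/(-3 + A + p) (H(p, A) = (-36 + p)/(A + (p - 3)) = (-36 + p)/(A + (-3 + p)) = (-36 + p)/(-3 + A + p))
G(l) = -39*l/(-6 + l) (G(l) = ((-36 - 3)/(-3 + l - 3))*l = (-39/(-6 + l))*l = -39*l/(-6 + l))
1208469 + G(593) = 1208469 - 39*593/(-6 + 593) = 1208469 - 39*593/587 = 1208469 - 39*593*1/587 = 1208469 - 23127/587 = 709348176/587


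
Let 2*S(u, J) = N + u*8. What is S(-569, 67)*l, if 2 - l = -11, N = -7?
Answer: -59267/2 ≈ -29634.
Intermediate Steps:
S(u, J) = -7/2 + 4*u (S(u, J) = (-7 + u*8)/2 = (-7 + 8*u)/2 = -7/2 + 4*u)
l = 13 (l = 2 - 1*(-11) = 2 + 11 = 13)
S(-569, 67)*l = (-7/2 + 4*(-569))*13 = (-7/2 - 2276)*13 = -4559/2*13 = -59267/2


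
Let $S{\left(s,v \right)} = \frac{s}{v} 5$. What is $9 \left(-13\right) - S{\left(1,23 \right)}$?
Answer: $- \frac{2696}{23} \approx -117.22$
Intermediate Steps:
$S{\left(s,v \right)} = \frac{5 s}{v}$
$9 \left(-13\right) - S{\left(1,23 \right)} = 9 \left(-13\right) - 5 \cdot 1 \cdot \frac{1}{23} = -117 - 5 \cdot 1 \cdot \frac{1}{23} = -117 - \frac{5}{23} = - \frac{2696}{23}$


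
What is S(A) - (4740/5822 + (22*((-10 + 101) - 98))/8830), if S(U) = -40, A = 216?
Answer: -524322003/12852065 ≈ -40.797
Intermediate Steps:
S(A) - (4740/5822 + (22*((-10 + 101) - 98))/8830) = -40 - (4740/5822 + (22*((-10 + 101) - 98))/8830) = -40 - (4740*(1/5822) + (22*(91 - 98))*(1/8830)) = -40 - (2370/2911 + (22*(-7))*(1/8830)) = -40 - (2370/2911 - 154*1/8830) = -40 - (2370/2911 - 77/4415) = -40 - 1*10239403/12852065 = -40 - 10239403/12852065 = -524322003/12852065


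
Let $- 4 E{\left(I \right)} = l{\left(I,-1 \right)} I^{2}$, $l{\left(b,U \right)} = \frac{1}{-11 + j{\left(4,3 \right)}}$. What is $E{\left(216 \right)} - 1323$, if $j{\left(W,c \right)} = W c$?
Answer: $-12987$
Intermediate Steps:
$l{\left(b,U \right)} = 1$ ($l{\left(b,U \right)} = \frac{1}{-11 + 4 \cdot 3} = \frac{1}{-11 + 12} = 1^{-1} = 1$)
$E{\left(I \right)} = - \frac{I^{2}}{4}$ ($E{\left(I \right)} = - \frac{1 I^{2}}{4} = - \frac{I^{2}}{4}$)
$E{\left(216 \right)} - 1323 = - \frac{216^{2}}{4} - 1323 = \left(- \frac{1}{4}\right) 46656 - 1323 = -11664 - 1323 = -12987$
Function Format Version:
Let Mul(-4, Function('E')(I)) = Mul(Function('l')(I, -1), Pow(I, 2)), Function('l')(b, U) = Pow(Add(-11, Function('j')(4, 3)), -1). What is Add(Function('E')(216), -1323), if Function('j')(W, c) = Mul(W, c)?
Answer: -12987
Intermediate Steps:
Function('l')(b, U) = 1 (Function('l')(b, U) = Pow(Add(-11, Mul(4, 3)), -1) = Pow(Add(-11, 12), -1) = Pow(1, -1) = 1)
Function('E')(I) = Mul(Rational(-1, 4), Pow(I, 2)) (Function('E')(I) = Mul(Rational(-1, 4), Mul(1, Pow(I, 2))) = Mul(Rational(-1, 4), Pow(I, 2)))
Add(Function('E')(216), -1323) = Add(Mul(Rational(-1, 4), Pow(216, 2)), -1323) = Add(Mul(Rational(-1, 4), 46656), -1323) = Add(-11664, -1323) = -12987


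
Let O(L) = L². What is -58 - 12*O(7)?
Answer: -646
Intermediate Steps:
-58 - 12*O(7) = -58 - 12*7² = -58 - 12*49 = -58 - 588 = -646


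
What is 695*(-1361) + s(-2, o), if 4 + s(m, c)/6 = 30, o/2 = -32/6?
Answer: -945739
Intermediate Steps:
o = -32/3 (o = 2*(-32/6) = 2*(-32*⅙) = 2*(-16/3) = -32/3 ≈ -10.667)
s(m, c) = 156 (s(m, c) = -24 + 6*30 = -24 + 180 = 156)
695*(-1361) + s(-2, o) = 695*(-1361) + 156 = -945895 + 156 = -945739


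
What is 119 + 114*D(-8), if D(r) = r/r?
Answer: 233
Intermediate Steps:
D(r) = 1
119 + 114*D(-8) = 119 + 114*1 = 119 + 114 = 233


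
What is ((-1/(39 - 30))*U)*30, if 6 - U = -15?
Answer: -70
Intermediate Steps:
U = 21 (U = 6 - 1*(-15) = 6 + 15 = 21)
((-1/(39 - 30))*U)*30 = (-1/(39 - 30)*21)*30 = (-1/9*21)*30 = (-1*1/9*21)*30 = -1/9*21*30 = -7/3*30 = -70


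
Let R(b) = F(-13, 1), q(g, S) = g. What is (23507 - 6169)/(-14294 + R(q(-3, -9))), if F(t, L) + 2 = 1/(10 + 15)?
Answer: -433450/357399 ≈ -1.2128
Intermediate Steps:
F(t, L) = -49/25 (F(t, L) = -2 + 1/(10 + 15) = -2 + 1/25 = -49/25)
R(b) = -49/25
(23507 - 6169)/(-14294 + R(q(-3, -9))) = (23507 - 6169)/(-14294 - 49/25) = 17338/(-357399/25) = 17338*(-25/357399) = -433450/357399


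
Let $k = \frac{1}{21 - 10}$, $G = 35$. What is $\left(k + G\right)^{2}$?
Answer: $\frac{148996}{121} \approx 1231.4$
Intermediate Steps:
$k = \frac{1}{11} \approx 0.090909$
$\left(k + G\right)^{2} = \left(\frac{1}{11} + 35\right)^{2} = \left(\frac{386}{11}\right)^{2} = \frac{148996}{121}$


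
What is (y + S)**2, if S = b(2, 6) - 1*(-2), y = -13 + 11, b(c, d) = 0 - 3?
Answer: 9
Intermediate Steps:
b(c, d) = -3
y = -2
S = -1 (S = -3 - 1*(-2) = -3 + 2 = -1)
(y + S)**2 = (-2 - 1)**2 = (-3)**2 = 9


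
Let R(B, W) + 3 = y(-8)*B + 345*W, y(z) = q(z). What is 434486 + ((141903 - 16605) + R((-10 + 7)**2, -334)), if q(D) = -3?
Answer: 444524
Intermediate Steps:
y(z) = -3
R(B, W) = -3 - 3*B + 345*W (R(B, W) = -3 + (-3*B + 345*W) = -3 - 3*B + 345*W)
434486 + ((141903 - 16605) + R((-10 + 7)**2, -334)) = 434486 + ((141903 - 16605) + (-3 - 3*(-10 + 7)**2 + 345*(-334))) = 434486 + (125298 + (-3 - 3*(-3)**2 - 115230)) = 434486 + (125298 + (-3 - 3*9 - 115230)) = 434486 + (125298 + (-3 - 27 - 115230)) = 434486 + (125298 - 115260) = 434486 + 10038 = 444524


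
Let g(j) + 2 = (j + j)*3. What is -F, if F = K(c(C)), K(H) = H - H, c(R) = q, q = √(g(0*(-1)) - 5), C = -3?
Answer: 0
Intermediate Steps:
g(j) = -2 + 6*j (g(j) = -2 + (j + j)*3 = -2 + (2*j)*3 = -2 + 6*j)
q = I*√7 (q = √((-2 + 6*(0*(-1))) - 5) = √((-2 + 6*0) - 5) = √((-2 + 0) - 5) = √(-2 - 5) = √(-7) = I*√7 ≈ 2.6458*I)
c(R) = I*√7
K(H) = 0
F = 0
-F = -1*0 = 0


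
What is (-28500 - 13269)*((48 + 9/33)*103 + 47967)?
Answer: -24323341770/11 ≈ -2.2112e+9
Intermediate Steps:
(-28500 - 13269)*((48 + 9/33)*103 + 47967) = -41769*((48 + 9*(1/33))*103 + 47967) = -41769*((48 + 3/11)*103 + 47967) = -41769*((531/11)*103 + 47967) = -41769*(54693/11 + 47967) = -41769*582330/11 = -24323341770/11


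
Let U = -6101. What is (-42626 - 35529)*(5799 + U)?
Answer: 23602810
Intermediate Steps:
(-42626 - 35529)*(5799 + U) = (-42626 - 35529)*(5799 - 6101) = -78155*(-302) = 23602810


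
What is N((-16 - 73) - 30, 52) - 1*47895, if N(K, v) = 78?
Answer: -47817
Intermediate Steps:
N((-16 - 73) - 30, 52) - 1*47895 = 78 - 1*47895 = 78 - 47895 = -47817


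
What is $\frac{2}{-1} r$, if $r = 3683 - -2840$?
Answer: $-13046$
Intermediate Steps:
$r = 6523$ ($r = 3683 + 2840 = 6523$)
$\frac{2}{-1} r = \frac{2}{-1} \cdot 6523 = 2 \left(-1\right) 6523 = \left(-2\right) 6523 = -13046$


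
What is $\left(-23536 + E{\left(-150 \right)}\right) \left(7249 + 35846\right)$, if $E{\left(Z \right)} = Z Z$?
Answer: $-44646420$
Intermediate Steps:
$E{\left(Z \right)} = Z^{2}$
$\left(-23536 + E{\left(-150 \right)}\right) \left(7249 + 35846\right) = \left(-23536 + \left(-150\right)^{2}\right) \left(7249 + 35846\right) = \left(-23536 + 22500\right) 43095 = \left(-1036\right) 43095 = -44646420$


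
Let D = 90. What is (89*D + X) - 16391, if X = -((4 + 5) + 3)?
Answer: -8393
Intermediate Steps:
X = -12 (X = -(9 + 3) = -1*12 = -12)
(89*D + X) - 16391 = (89*90 - 12) - 16391 = (8010 - 12) - 16391 = 7998 - 16391 = -8393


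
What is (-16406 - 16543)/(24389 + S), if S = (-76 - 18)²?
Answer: -10983/11075 ≈ -0.99169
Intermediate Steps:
S = 8836 (S = (-94)² = 8836)
(-16406 - 16543)/(24389 + S) = (-16406 - 16543)/(24389 + 8836) = -32949/33225 = -32949*1/33225 = -10983/11075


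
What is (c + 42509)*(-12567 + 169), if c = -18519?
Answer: -297428020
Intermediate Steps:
(c + 42509)*(-12567 + 169) = (-18519 + 42509)*(-12567 + 169) = 23990*(-12398) = -297428020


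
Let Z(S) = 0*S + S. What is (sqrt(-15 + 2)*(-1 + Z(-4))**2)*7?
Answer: 175*I*sqrt(13) ≈ 630.97*I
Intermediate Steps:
Z(S) = S (Z(S) = 0 + S = S)
(sqrt(-15 + 2)*(-1 + Z(-4))**2)*7 = (sqrt(-15 + 2)*(-1 - 4)**2)*7 = (sqrt(-13)*(-5)**2)*7 = ((I*sqrt(13))*25)*7 = (25*I*sqrt(13))*7 = 175*I*sqrt(13)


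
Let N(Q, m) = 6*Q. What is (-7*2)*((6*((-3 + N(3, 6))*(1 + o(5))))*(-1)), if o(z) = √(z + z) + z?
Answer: 7560 + 1260*√10 ≈ 11544.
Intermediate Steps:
o(z) = z + √2*√z (o(z) = √(2*z) + z = √2*√z + z = z + √2*√z)
(-7*2)*((6*((-3 + N(3, 6))*(1 + o(5))))*(-1)) = (-7*2)*((6*((-3 + 6*3)*(1 + (5 + √2*√5))))*(-1)) = -14*6*((-3 + 18)*(1 + (5 + √10)))*(-1) = -14*6*(15*(6 + √10))*(-1) = -14*6*(90 + 15*√10)*(-1) = -14*(540 + 90*√10)*(-1) = -14*(-540 - 90*√10) = 7560 + 1260*√10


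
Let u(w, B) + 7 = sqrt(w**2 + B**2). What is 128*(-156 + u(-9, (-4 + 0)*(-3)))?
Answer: -18944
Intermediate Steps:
u(w, B) = -7 + sqrt(B**2 + w**2) (u(w, B) = -7 + sqrt(w**2 + B**2) = -7 + sqrt(B**2 + w**2))
128*(-156 + u(-9, (-4 + 0)*(-3))) = 128*(-156 + (-7 + sqrt(((-4 + 0)*(-3))**2 + (-9)**2))) = 128*(-156 + (-7 + sqrt((-4*(-3))**2 + 81))) = 128*(-156 + (-7 + sqrt(12**2 + 81))) = 128*(-156 + (-7 + sqrt(144 + 81))) = 128*(-156 + (-7 + sqrt(225))) = 128*(-156 + (-7 + 15)) = 128*(-156 + 8) = 128*(-148) = -18944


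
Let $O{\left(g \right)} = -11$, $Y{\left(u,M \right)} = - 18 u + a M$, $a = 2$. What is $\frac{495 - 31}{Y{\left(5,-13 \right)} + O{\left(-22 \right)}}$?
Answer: $- \frac{464}{127} \approx -3.6535$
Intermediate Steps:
$Y{\left(u,M \right)} = - 18 u + 2 M$
$\frac{495 - 31}{Y{\left(5,-13 \right)} + O{\left(-22 \right)}} = \frac{495 - 31}{\left(\left(-18\right) 5 + 2 \left(-13\right)\right) - 11} = \frac{464}{\left(-90 - 26\right) - 11} = \frac{464}{-116 - 11} = \frac{464}{-127} = 464 \left(- \frac{1}{127}\right) = - \frac{464}{127}$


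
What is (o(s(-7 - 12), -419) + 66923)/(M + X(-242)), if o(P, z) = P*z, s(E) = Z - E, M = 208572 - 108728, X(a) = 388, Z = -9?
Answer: 5703/9112 ≈ 0.62588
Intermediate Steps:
M = 99844
s(E) = -9 - E
(o(s(-7 - 12), -419) + 66923)/(M + X(-242)) = ((-9 - (-7 - 12))*(-419) + 66923)/(99844 + 388) = ((-9 - 1*(-19))*(-419) + 66923)/100232 = ((-9 + 19)*(-419) + 66923)*(1/100232) = (10*(-419) + 66923)*(1/100232) = (-4190 + 66923)*(1/100232) = 62733*(1/100232) = 5703/9112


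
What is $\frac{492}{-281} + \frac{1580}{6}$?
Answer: $\frac{220514}{843} \approx 261.58$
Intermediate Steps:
$\frac{492}{-281} + \frac{1580}{6} = 492 \left(- \frac{1}{281}\right) + 1580 \cdot \frac{1}{6} = - \frac{492}{281} + \frac{790}{3} = \frac{220514}{843}$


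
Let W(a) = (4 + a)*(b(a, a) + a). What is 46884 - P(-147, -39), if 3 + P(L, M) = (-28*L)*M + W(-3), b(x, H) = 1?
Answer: 207413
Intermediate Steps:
W(a) = (1 + a)*(4 + a) (W(a) = (4 + a)*(1 + a) = (1 + a)*(4 + a))
P(L, M) = -5 - 28*L*M (P(L, M) = -3 + ((-28*L)*M + (4 + (-3)² + 5*(-3))) = -3 + (-28*L*M + (4 + 9 - 15)) = -3 + (-28*L*M - 2) = -3 + (-2 - 28*L*M) = -5 - 28*L*M)
46884 - P(-147, -39) = 46884 - (-5 - 28*(-147)*(-39)) = 46884 - (-5 - 160524) = 46884 - 1*(-160529) = 46884 + 160529 = 207413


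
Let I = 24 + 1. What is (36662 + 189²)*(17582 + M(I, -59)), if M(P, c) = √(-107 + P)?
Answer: 1272637906 + 72383*I*√82 ≈ 1.2726e+9 + 6.5546e+5*I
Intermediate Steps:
I = 25
(36662 + 189²)*(17582 + M(I, -59)) = (36662 + 189²)*(17582 + √(-107 + 25)) = (36662 + 35721)*(17582 + √(-82)) = 72383*(17582 + I*√82) = 1272637906 + 72383*I*√82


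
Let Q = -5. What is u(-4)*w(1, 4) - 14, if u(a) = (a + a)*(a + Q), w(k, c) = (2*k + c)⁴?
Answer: 93298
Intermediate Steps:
w(k, c) = (c + 2*k)⁴
u(a) = 2*a*(-5 + a) (u(a) = (a + a)*(a - 5) = (2*a)*(-5 + a) = 2*a*(-5 + a))
u(-4)*w(1, 4) - 14 = (2*(-4)*(-5 - 4))*(4 + 2*1)⁴ - 14 = (2*(-4)*(-9))*(4 + 2)⁴ - 14 = 72*6⁴ - 14 = 72*1296 - 14 = 93312 - 14 = 93298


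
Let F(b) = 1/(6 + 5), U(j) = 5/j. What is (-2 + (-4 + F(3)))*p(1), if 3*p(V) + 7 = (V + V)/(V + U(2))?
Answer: 975/77 ≈ 12.662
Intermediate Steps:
p(V) = -7/3 + 2*V/(3*(5/2 + V)) (p(V) = -7/3 + ((V + V)/(V + 5/2))/3 = -7/3 + ((2*V)/(V + 5*(½)))/3 = -7/3 + ((2*V)/(V + 5/2))/3 = -7/3 + ((2*V)/(5/2 + V))/3 = -7/3 + (2*V/(5/2 + V))/3 = -7/3 + 2*V/(3*(5/2 + V)))
F(b) = 1/11
(-2 + (-4 + F(3)))*p(1) = (-2 + (-4 + 1/11))*(5*(-7 - 2*1)/(3*(5 + 2*1))) = (-2 - 43/11)*(5*(-7 - 2)/(3*(5 + 2))) = -325*(-9)/(33*7) = -65/11*(-15/7) = 975/77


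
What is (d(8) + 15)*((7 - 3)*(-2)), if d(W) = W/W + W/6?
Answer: -416/3 ≈ -138.67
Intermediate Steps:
d(W) = 1 + W/6 (d(W) = 1 + W*(⅙) = 1 + W/6)
(d(8) + 15)*((7 - 3)*(-2)) = ((1 + (⅙)*8) + 15)*((7 - 3)*(-2)) = ((1 + 4/3) + 15)*(4*(-2)) = (7/3 + 15)*(-8) = (52/3)*(-8) = -416/3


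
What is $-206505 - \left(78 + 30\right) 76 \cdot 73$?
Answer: $-805689$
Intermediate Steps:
$-206505 - \left(78 + 30\right) 76 \cdot 73 = -206505 - 108 \cdot 76 \cdot 73 = -206505 - 8208 \cdot 73 = -206505 - 599184 = -805689$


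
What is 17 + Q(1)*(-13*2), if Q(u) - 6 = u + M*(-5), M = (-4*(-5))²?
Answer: 51835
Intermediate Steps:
M = 400 (M = 20² = 400)
Q(u) = -1994 + u (Q(u) = 6 + (u + 400*(-5)) = 6 + (u - 2000) = 6 + (-2000 + u) = -1994 + u)
17 + Q(1)*(-13*2) = 17 + (-1994 + 1)*(-13*2) = 17 - 1993*(-26) = 17 + 51818 = 51835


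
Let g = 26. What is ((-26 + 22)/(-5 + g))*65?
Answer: -260/21 ≈ -12.381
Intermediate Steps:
((-26 + 22)/(-5 + g))*65 = ((-26 + 22)/(-5 + 26))*65 = -4/21*65 = -260/21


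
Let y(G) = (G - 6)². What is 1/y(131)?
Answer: 1/15625 ≈ 6.4000e-5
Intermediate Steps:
y(G) = (-6 + G)²
1/y(131) = 1/((-6 + 131)²) = 1/(125²) = 1/15625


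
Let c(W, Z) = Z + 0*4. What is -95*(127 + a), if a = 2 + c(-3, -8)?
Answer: -11495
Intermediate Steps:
c(W, Z) = Z (c(W, Z) = Z + 0 = Z)
a = -6 (a = 2 - 8 = -6)
-95*(127 + a) = -95*(127 - 6) = -95*121 = -11495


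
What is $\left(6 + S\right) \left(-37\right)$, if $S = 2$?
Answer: $-296$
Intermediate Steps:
$\left(6 + S\right) \left(-37\right) = \left(6 + 2\right) \left(-37\right) = 8 \left(-37\right) = -296$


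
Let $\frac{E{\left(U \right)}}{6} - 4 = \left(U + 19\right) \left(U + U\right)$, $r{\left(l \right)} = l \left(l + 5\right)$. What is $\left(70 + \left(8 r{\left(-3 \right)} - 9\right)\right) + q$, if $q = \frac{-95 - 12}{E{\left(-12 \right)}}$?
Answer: $\frac{12899}{984} \approx 13.109$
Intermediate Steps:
$r{\left(l \right)} = l \left(5 + l\right)$
$E{\left(U \right)} = 24 + 12 U \left(19 + U\right)$ ($E{\left(U \right)} = 24 + 6 \left(U + 19\right) \left(U + U\right) = 24 + 6 \left(19 + U\right) 2 U = 24 + 6 \cdot 2 U \left(19 + U\right) = 24 + 12 U \left(19 + U\right)$)
$q = \frac{107}{984}$ ($q = \frac{-95 - 12}{24 + 12 \left(-12\right)^{2} + 228 \left(-12\right)} = \frac{-95 - 12}{24 + 12 \cdot 144 - 2736} = - \frac{107}{24 + 1728 - 2736} = - \frac{107}{-984} = \left(-107\right) \left(- \frac{1}{984}\right) = \frac{107}{984} \approx 0.10874$)
$\left(70 + \left(8 r{\left(-3 \right)} - 9\right)\right) + q = \left(70 + \left(8 \left(- 3 \left(5 - 3\right)\right) - 9\right)\right) + \frac{107}{984} = \left(70 + \left(8 \left(\left(-3\right) 2\right) - 9\right)\right) + \frac{107}{984} = \left(70 + \left(8 \left(-6\right) - 9\right)\right) + \frac{107}{984} = \left(70 - 57\right) + \frac{107}{984} = 13 + \frac{107}{984} = \frac{12899}{984}$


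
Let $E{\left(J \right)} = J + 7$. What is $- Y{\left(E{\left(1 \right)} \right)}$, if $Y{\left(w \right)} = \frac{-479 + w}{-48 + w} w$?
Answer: $- \frac{471}{5} \approx -94.2$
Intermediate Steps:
$E{\left(J \right)} = 7 + J$
$Y{\left(w \right)} = \frac{w \left(-479 + w\right)}{-48 + w}$ ($Y{\left(w \right)} = \frac{-479 + w}{-48 + w} w = \frac{w \left(-479 + w\right)}{-48 + w}$)
$- Y{\left(E{\left(1 \right)} \right)} = - \frac{\left(7 + 1\right) \left(-479 + \left(7 + 1\right)\right)}{-48 + \left(7 + 1\right)} = - \frac{8 \left(-479 + 8\right)}{-48 + 8} = - \frac{8 \left(-471\right)}{-40} = - \frac{8 \left(-1\right) \left(-471\right)}{40} = \left(-1\right) \frac{471}{5} = - \frac{471}{5}$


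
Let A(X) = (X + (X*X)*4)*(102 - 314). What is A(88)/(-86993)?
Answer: 6585568/86993 ≈ 75.702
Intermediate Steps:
A(X) = -848*X² - 212*X (A(X) = (X + X²*4)*(-212) = (X + 4*X²)*(-212) = -848*X² - 212*X)
A(88)/(-86993) = -212*88*(1 + 4*88)/(-86993) = -212*88*(1 + 352)*(-1/86993) = -212*88*353*(-1/86993) = -6585568*(-1/86993) = 6585568/86993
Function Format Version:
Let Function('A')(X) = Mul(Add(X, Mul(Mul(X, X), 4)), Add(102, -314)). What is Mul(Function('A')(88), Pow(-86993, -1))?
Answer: Rational(6585568, 86993) ≈ 75.702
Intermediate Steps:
Function('A')(X) = Add(Mul(-848, Pow(X, 2)), Mul(-212, X)) (Function('A')(X) = Mul(Add(X, Mul(Pow(X, 2), 4)), -212) = Mul(Add(X, Mul(4, Pow(X, 2))), -212) = Add(Mul(-848, Pow(X, 2)), Mul(-212, X)))
Mul(Function('A')(88), Pow(-86993, -1)) = Mul(Mul(-212, 88, Add(1, Mul(4, 88))), Pow(-86993, -1)) = Mul(Mul(-212, 88, Add(1, 352)), Rational(-1, 86993)) = Mul(Mul(-212, 88, 353), Rational(-1, 86993)) = Mul(-6585568, Rational(-1, 86993)) = Rational(6585568, 86993)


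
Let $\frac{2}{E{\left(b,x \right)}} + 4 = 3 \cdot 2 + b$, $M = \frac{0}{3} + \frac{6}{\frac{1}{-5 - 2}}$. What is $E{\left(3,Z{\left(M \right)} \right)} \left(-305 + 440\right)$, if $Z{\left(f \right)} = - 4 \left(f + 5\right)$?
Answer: $54$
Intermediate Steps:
$M = -42$ ($M = 0 \cdot \frac{1}{3} + \frac{6}{\frac{1}{-7}} = 0 + \frac{6}{- \frac{1}{7}} = 0 + 6 \left(-7\right) = 0 - 42 = -42$)
$Z{\left(f \right)} = -20 - 4 f$ ($Z{\left(f \right)} = - 4 \left(5 + f\right) = -20 - 4 f$)
$E{\left(b,x \right)} = \frac{2}{2 + b}$ ($E{\left(b,x \right)} = \frac{2}{-4 + \left(3 \cdot 2 + b\right)} = \frac{2}{-4 + \left(6 + b\right)} = \frac{2}{2 + b}$)
$E{\left(3,Z{\left(M \right)} \right)} \left(-305 + 440\right) = \frac{2}{2 + 3} \left(-305 + 440\right) = \frac{2}{5} \cdot 135 = 54$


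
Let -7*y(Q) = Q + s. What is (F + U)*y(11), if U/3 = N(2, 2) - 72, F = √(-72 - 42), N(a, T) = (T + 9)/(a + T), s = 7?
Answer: 7479/14 - 18*I*√114/7 ≈ 534.21 - 27.455*I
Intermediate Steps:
y(Q) = -1 - Q/7 (y(Q) = -(Q + 7)/7 = -(7 + Q)/7 = -1 - Q/7)
N(a, T) = (9 + T)/(T + a)
F = I*√114 (F = √(-114) = I*√114 ≈ 10.677*I)
U = -831/4 (U = 3*((9 + 2)/(2 + 2) - 72) = 3*(11/4 - 72) = 3*(-277/4) = -831/4 ≈ -207.75)
(F + U)*y(11) = (I*√114 - 831/4)*(-1 - ⅐*11) = (-831/4 + I*√114)*(-1 - 11/7) = (-831/4 + I*√114)*(-18/7) = 7479/14 - 18*I*√114/7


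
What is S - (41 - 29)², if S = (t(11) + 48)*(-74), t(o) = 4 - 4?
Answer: -3696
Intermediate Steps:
t(o) = 0
S = -3552 (S = (0 + 48)*(-74) = 48*(-74) = -3552)
S - (41 - 29)² = -3552 - (41 - 29)² = -3552 - 1*12² = -3552 - 1*144 = -3552 - 144 = -3696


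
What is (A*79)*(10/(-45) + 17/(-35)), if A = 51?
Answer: -299489/105 ≈ -2852.3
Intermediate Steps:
(A*79)*(10/(-45) + 17/(-35)) = (51*79)*(10/(-45) + 17/(-35)) = 4029*(10*(-1/45) + 17*(-1/35)) = 4029*(-2/9 - 17/35) = 4029*(-223/315) = -299489/105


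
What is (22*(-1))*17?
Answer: -374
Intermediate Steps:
(22*(-1))*17 = -22*17 = -374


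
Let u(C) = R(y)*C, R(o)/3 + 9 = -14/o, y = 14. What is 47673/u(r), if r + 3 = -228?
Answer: 5297/770 ≈ 6.8792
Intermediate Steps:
r = -231 (r = -3 - 228 = -231)
R(o) = -27 - 42/o (R(o) = -27 + 3*(-14/o) = -27 - 42/o)
u(C) = -30*C (u(C) = (-27 - 42/14)*C = (-27 - 42*1/14)*C = (-27 - 3)*C = -30*C)
47673/u(r) = 47673/((-30*(-231))) = 47673/6930 = 47673*(1/6930) = 5297/770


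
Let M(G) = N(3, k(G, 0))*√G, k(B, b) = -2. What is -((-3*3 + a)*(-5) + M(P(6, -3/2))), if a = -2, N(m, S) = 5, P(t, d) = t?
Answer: -55 - 5*√6 ≈ -67.247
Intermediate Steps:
M(G) = 5*√G
-((-3*3 + a)*(-5) + M(P(6, -3/2))) = -((-3*3 - 2)*(-5) + 5*√6) = -((-9 - 2)*(-5) + 5*√6) = -(-11*(-5) + 5*√6) = -(55 + 5*√6) = -55 - 5*√6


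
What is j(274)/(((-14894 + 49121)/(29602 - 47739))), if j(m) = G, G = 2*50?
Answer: -1813700/34227 ≈ -52.990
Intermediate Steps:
G = 100
j(m) = 100
j(274)/(((-14894 + 49121)/(29602 - 47739))) = 100/(((-14894 + 49121)/(29602 - 47739))) = 100/((34227/(-18137))) = 100/((34227*(-1/18137))) = 100/(-34227/18137) = 100*(-18137/34227) = -1813700/34227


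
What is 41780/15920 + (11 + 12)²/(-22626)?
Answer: 23422315/9005148 ≈ 2.6010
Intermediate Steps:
41780/15920 + (11 + 12)²/(-22626) = 41780*(1/15920) + 23²*(-1/22626) = 2089/796 + 529*(-1/22626) = 2089/796 - 529/22626 = 23422315/9005148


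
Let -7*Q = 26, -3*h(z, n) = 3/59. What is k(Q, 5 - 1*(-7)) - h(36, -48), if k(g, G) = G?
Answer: 709/59 ≈ 12.017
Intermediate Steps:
h(z, n) = -1/59
Q = -26/7 (Q = -⅐*26 = -26/7 ≈ -3.7143)
k(Q, 5 - 1*(-7)) - h(36, -48) = (5 - 1*(-7)) - 1*(-1/59) = (5 + 7) + 1/59 = 12 + 1/59 = 709/59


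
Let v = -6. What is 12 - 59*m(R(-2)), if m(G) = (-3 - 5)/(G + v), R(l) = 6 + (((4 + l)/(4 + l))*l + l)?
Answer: -106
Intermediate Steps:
R(l) = 6 + 2*l (R(l) = 6 + (1*l + l) = 6 + (l + l) = 6 + 2*l)
m(G) = -8/(-6 + G) (m(G) = (-3 - 5)/(G - 6) = -8/(-6 + G))
12 - 59*m(R(-2)) = 12 - (-472)/(-6 + (6 + 2*(-2))) = 12 - (-472)/(-6 + (6 - 4)) = 12 - (-472)/(-6 + 2) = 12 - (-472)/(-4) = 12 - (-472)*(-1)/4 = 12 - 59*2 = 12 - 118 = -106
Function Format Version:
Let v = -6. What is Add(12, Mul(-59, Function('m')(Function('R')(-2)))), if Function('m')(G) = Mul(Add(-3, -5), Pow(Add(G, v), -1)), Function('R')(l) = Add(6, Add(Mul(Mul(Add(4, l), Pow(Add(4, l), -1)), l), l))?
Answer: -106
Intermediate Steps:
Function('R')(l) = Add(6, Mul(2, l)) (Function('R')(l) = Add(6, Add(Mul(1, l), l)) = Add(6, Add(l, l)) = Add(6, Mul(2, l)))
Function('m')(G) = Mul(-8, Pow(Add(-6, G), -1)) (Function('m')(G) = Mul(Add(-3, -5), Pow(Add(G, -6), -1)) = Mul(-8, Pow(Add(-6, G), -1)))
Add(12, Mul(-59, Function('m')(Function('R')(-2)))) = Add(12, Mul(-59, Mul(-8, Pow(Add(-6, Add(6, Mul(2, -2))), -1)))) = Add(12, Mul(-59, Mul(-8, Pow(Add(-6, Add(6, -4)), -1)))) = Add(12, Mul(-59, Mul(-8, Pow(Add(-6, 2), -1)))) = Add(12, Mul(-59, Mul(-8, Pow(-4, -1)))) = Add(12, Mul(-59, Mul(-8, Rational(-1, 4)))) = Add(12, Mul(-59, 2)) = Add(12, -118) = -106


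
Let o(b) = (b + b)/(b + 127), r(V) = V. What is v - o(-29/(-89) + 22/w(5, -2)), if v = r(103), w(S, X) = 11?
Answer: 592558/5755 ≈ 102.96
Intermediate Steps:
v = 103
o(b) = 2*b/(127 + b) (o(b) = (2*b)/(127 + b) = 2*b/(127 + b))
v - o(-29/(-89) + 22/w(5, -2)) = 103 - 2*(-29/(-89) + 22/11)/(127 + (-29/(-89) + 22/11)) = 103 - 2*(-29*(-1/89) + 22*(1/11))/(127 + (-29*(-1/89) + 22*(1/11))) = 103 - 2*(29/89 + 2)/(127 + (29/89 + 2)) = 103 - 2*207/(89*(127 + 207/89)) = 103 - 2*207/(89*11510/89) = 103 - 2*207*89/(89*11510) = 103 - 1*207/5755 = 103 - 207/5755 = 592558/5755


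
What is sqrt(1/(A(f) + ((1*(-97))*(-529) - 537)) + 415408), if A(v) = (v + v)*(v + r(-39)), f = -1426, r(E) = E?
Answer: sqrt(206366257578290079)/704826 ≈ 644.52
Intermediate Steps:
A(v) = 2*v*(-39 + v) (A(v) = (v + v)*(v - 39) = (2*v)*(-39 + v) = 2*v*(-39 + v))
sqrt(1/(A(f) + ((1*(-97))*(-529) - 537)) + 415408) = sqrt(1/(2*(-1426)*(-39 - 1426) + ((1*(-97))*(-529) - 537)) + 415408) = sqrt(1/(2*(-1426)*(-1465) + (-97*(-529) - 537)) + 415408) = sqrt(1/(4178180 + (51313 - 537)) + 415408) = sqrt(1/(4178180 + 50776) + 415408) = sqrt(1/4228956 + 415408) = sqrt(1756742154049/4228956) = sqrt(206366257578290079)/704826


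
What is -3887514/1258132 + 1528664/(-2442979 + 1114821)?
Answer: -1771623478715/417749520214 ≈ -4.2409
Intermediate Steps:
-3887514/1258132 + 1528664/(-2442979 + 1114821) = -3887514*1/1258132 + 1528664/(-1328158) = -1943757/629066 + 1528664*(-1/1328158) = -1943757/629066 - 764332/664079 = -1771623478715/417749520214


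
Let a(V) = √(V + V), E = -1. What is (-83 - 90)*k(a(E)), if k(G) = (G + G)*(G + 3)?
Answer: 692 - 1038*I*√2 ≈ 692.0 - 1468.0*I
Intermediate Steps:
a(V) = √2*√V (a(V) = √(2*V) = √2*√V)
k(G) = 2*G*(3 + G) (k(G) = (2*G)*(3 + G) = 2*G*(3 + G))
(-83 - 90)*k(a(E)) = (-83 - 90)*(2*(√2*√(-1))*(3 + √2*√(-1))) = -346*√2*I*(3 + √2*I) = -346*I*√2*(3 + I*√2)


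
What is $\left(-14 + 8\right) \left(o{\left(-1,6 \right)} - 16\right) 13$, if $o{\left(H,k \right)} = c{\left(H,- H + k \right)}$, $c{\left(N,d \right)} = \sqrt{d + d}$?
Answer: $1248 - 78 \sqrt{14} \approx 956.15$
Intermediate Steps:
$c{\left(N,d \right)} = \sqrt{2} \sqrt{d}$ ($c{\left(N,d \right)} = \sqrt{2 d} = \sqrt{2} \sqrt{d}$)
$o{\left(H,k \right)} = \sqrt{2} \sqrt{k - H}$ ($o{\left(H,k \right)} = \sqrt{2} \sqrt{- H + k} = \sqrt{2} \sqrt{k - H}$)
$\left(-14 + 8\right) \left(o{\left(-1,6 \right)} - 16\right) 13 = \left(-14 + 8\right) \left(\sqrt{\left(-2\right) \left(-1\right) + 2 \cdot 6} - 16\right) 13 = - 6 \left(\sqrt{2 + 12} - 16\right) 13 = - 6 \left(\sqrt{14} - 16\right) 13 = - 6 \left(-16 + \sqrt{14}\right) 13 = \left(96 - 6 \sqrt{14}\right) 13 = 1248 - 78 \sqrt{14}$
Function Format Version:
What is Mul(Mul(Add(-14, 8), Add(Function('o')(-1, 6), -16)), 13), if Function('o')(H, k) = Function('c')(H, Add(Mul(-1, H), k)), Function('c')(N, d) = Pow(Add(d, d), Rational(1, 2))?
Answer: Add(1248, Mul(-78, Pow(14, Rational(1, 2)))) ≈ 956.15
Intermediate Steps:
Function('c')(N, d) = Mul(Pow(2, Rational(1, 2)), Pow(d, Rational(1, 2))) (Function('c')(N, d) = Pow(Mul(2, d), Rational(1, 2)) = Mul(Pow(2, Rational(1, 2)), Pow(d, Rational(1, 2))))
Function('o')(H, k) = Mul(Pow(2, Rational(1, 2)), Pow(Add(k, Mul(-1, H)), Rational(1, 2))) (Function('o')(H, k) = Mul(Pow(2, Rational(1, 2)), Pow(Add(Mul(-1, H), k), Rational(1, 2))) = Mul(Pow(2, Rational(1, 2)), Pow(Add(k, Mul(-1, H)), Rational(1, 2))))
Mul(Mul(Add(-14, 8), Add(Function('o')(-1, 6), -16)), 13) = Mul(Mul(Add(-14, 8), Add(Pow(Add(Mul(-2, -1), Mul(2, 6)), Rational(1, 2)), -16)), 13) = Mul(Mul(-6, Add(Pow(Add(2, 12), Rational(1, 2)), -16)), 13) = Mul(Mul(-6, Add(Pow(14, Rational(1, 2)), -16)), 13) = Mul(Mul(-6, Add(-16, Pow(14, Rational(1, 2)))), 13) = Mul(Add(96, Mul(-6, Pow(14, Rational(1, 2)))), 13) = Add(1248, Mul(-78, Pow(14, Rational(1, 2))))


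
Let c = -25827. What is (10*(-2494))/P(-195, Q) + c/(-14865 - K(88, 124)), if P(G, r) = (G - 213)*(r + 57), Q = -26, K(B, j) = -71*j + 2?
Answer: 39822593/6390402 ≈ 6.2316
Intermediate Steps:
K(B, j) = 2 - 71*j
P(G, r) = (-213 + G)*(57 + r)
(10*(-2494))/P(-195, Q) + c/(-14865 - K(88, 124)) = (10*(-2494))/(-12141 - 213*(-26) + 57*(-195) - 195*(-26)) - 25827/(-14865 - (2 - 71*124)) = -24940/(-12141 + 5538 - 11115 + 5070) - 25827/(-14865 - (2 - 8804)) = -24940/(-12648) - 25827/(-14865 - 1*(-8802)) = -24940*(-1/12648) - 25827/(-14865 + 8802) = 6235/3162 - 25827/(-6063) = 6235/3162 - 25827*(-1/6063) = 6235/3162 + 8609/2021 = 39822593/6390402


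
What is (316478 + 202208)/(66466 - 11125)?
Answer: 518686/55341 ≈ 9.3725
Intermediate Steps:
(316478 + 202208)/(66466 - 11125) = 518686/55341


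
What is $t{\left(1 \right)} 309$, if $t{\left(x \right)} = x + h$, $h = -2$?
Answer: $-309$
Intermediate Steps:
$t{\left(x \right)} = -2 + x$ ($t{\left(x \right)} = x - 2 = -2 + x$)
$t{\left(1 \right)} 309 = \left(-2 + 1\right) 309 = \left(-1\right) 309 = -309$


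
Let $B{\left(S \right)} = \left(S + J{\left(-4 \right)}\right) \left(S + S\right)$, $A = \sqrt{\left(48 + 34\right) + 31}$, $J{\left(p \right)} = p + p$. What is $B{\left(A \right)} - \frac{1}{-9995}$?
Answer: $\frac{2258871}{9995} - 16 \sqrt{113} \approx 55.918$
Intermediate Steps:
$J{\left(p \right)} = 2 p$
$A = \sqrt{113}$ ($A = \sqrt{82 + 31} = \sqrt{113} \approx 10.63$)
$B{\left(S \right)} = 2 S \left(-8 + S\right)$ ($B{\left(S \right)} = \left(S + 2 \left(-4\right)\right) \left(S + S\right) = \left(S - 8\right) 2 S = \left(-8 + S\right) 2 S = 2 S \left(-8 + S\right)$)
$B{\left(A \right)} - \frac{1}{-9995} = 2 \sqrt{113} \left(-8 + \sqrt{113}\right) - \frac{1}{-9995} = 2 \sqrt{113} \left(-8 + \sqrt{113}\right) - - \frac{1}{9995} = 2 \sqrt{113} \left(-8 + \sqrt{113}\right) + \frac{1}{9995} = \frac{1}{9995} + 2 \sqrt{113} \left(-8 + \sqrt{113}\right)$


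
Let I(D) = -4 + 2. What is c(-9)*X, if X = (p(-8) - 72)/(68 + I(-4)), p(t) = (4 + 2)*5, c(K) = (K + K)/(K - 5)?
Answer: -9/11 ≈ -0.81818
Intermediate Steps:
c(K) = 2*K/(-5 + K) (c(K) = (2*K)/(-5 + K) = 2*K/(-5 + K))
p(t) = 30 (p(t) = 6*5 = 30)
I(D) = -2
X = -7/11 (X = (30 - 72)/(68 - 2) = -42/66 = -42*1/66 = -7/11 ≈ -0.63636)
c(-9)*X = (2*(-9)/(-5 - 9))*(-7/11) = (2*(-9)/(-14))*(-7/11) = (2*(-9)*(-1/14))*(-7/11) = (9/7)*(-7/11) = -9/11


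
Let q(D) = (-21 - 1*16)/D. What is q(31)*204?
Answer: -7548/31 ≈ -243.48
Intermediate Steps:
q(D) = -37/D (q(D) = (-21 - 16)/D = -37/D)
q(31)*204 = -37/31*204 = -7548/31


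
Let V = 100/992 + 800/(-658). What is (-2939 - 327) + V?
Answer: -266570447/81592 ≈ -3267.1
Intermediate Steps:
V = -90975/81592 (V = 100*(1/992) + 800*(-1/658) = 25/248 - 400/329 = -90975/81592 ≈ -1.1150)
(-2939 - 327) + V = (-2939 - 327) - 90975/81592 = -3266 - 90975/81592 = -266570447/81592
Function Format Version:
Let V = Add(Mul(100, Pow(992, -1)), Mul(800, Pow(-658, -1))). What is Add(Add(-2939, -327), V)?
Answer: Rational(-266570447, 81592) ≈ -3267.1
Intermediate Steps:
V = Rational(-90975, 81592) (V = Add(Mul(100, Rational(1, 992)), Mul(800, Rational(-1, 658))) = Add(Rational(25, 248), Rational(-400, 329)) = Rational(-90975, 81592) ≈ -1.1150)
Add(Add(-2939, -327), V) = Add(Add(-2939, -327), Rational(-90975, 81592)) = Add(-3266, Rational(-90975, 81592)) = Rational(-266570447, 81592)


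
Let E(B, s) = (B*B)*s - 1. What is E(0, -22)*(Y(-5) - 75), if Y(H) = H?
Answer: 80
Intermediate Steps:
E(B, s) = -1 + s*B² (E(B, s) = B²*s - 1 = s*B² - 1 = -1 + s*B²)
E(0, -22)*(Y(-5) - 75) = (-1 - 22*0²)*(-5 - 75) = (-1 - 22*0)*(-80) = (-1 + 0)*(-80) = -1*(-80) = 80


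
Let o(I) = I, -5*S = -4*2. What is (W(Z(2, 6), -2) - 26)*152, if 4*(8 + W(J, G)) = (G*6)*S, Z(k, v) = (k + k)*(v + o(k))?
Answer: -29488/5 ≈ -5897.6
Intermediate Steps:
S = 8/5 (S = -(-4)*2/5 = -⅕*(-8) = 8/5 ≈ 1.6000)
Z(k, v) = 2*k*(k + v) (Z(k, v) = (k + k)*(v + k) = (2*k)*(k + v) = 2*k*(k + v))
W(J, G) = -8 + 12*G/5 (W(J, G) = -8 + ((G*6)*(8/5))/4 = -8 + ((6*G)*(8/5))/4 = -8 + (48*G/5)/4 = -8 + 12*G/5)
(W(Z(2, 6), -2) - 26)*152 = ((-8 + (12/5)*(-2)) - 26)*152 = ((-8 - 24/5) - 26)*152 = (-64/5 - 26)*152 = -194/5*152 = -29488/5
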